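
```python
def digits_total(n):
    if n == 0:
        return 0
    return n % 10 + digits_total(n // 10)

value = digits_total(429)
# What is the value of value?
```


digits_total(429)
= 9 + digits_total(42)
= 9 + 2 + digits_total(4)
= 9 + 2 + 4 + digits_total(0)
= 9 + 2 + 4 + 0
= 15


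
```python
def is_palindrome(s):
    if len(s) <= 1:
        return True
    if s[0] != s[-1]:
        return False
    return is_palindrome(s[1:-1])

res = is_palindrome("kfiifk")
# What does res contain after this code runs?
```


is_palindrome("kfiifk")
"kfiifk": s[0]='k' == s[-1]='k' -> is_palindrome("fiif")
"fiif": s[0]='f' == s[-1]='f' -> is_palindrome("ii")
"ii": s[0]='i' == s[-1]='i' -> is_palindrome("")
"": len <= 1 -> True
= True


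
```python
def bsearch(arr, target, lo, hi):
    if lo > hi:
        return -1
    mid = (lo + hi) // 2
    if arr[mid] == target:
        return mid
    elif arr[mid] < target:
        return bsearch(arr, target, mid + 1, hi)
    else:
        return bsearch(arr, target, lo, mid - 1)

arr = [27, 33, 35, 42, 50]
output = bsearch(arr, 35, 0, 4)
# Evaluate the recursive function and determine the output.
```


bsearch(arr, 35, 0, 4)
lo=0, hi=4, mid=2, arr[mid]=35
arr[2] == 35, found at index 2
= 2


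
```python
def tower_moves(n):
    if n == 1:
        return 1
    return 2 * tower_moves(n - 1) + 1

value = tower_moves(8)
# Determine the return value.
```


tower_moves(8)
= 2 * tower_moves(7) + 1
= 2 * (2 * tower_moves(6) + 1) + 1
= 2 * (2 * (2 * tower_moves(5) + 1) + 1) + 1
= 2 * (2 * (2 * (2 * tower_moves(4) + 1) + 1) + 1) + 1
= 2 * (2 * (2 * (2 * (2 * tower_moves(3) + 1) + 1) + 1) + 1) + 1
= 2 * (2 * (2 * (2 * (2 * (2 * tower_moves(2) + 1) + 1) + 1) + 1) + 1) + 1
= 2 * (2 * (2 * (2 * (2 * (2 * (2 * tower_moves(1) + 1) + 1) + 1) + 1) + 1) + 1) + 1
Now compute bottom-up:
tower_moves(1) = 1
tower_moves(2) = 2 * 1 + 1 = 3
tower_moves(3) = 2 * 3 + 1 = 7
tower_moves(4) = 2 * 7 + 1 = 15
tower_moves(5) = 2 * 15 + 1 = 31
tower_moves(6) = 2 * 31 + 1 = 63
tower_moves(7) = 2 * 63 + 1 = 127
tower_moves(8) = 2 * 127 + 1 = 255
= 255


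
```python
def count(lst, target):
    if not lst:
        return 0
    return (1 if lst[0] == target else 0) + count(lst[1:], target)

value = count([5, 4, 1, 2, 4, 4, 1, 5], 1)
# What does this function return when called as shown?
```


count([5, 4, 1, 2, 4, 4, 1, 5], 1)
lst[0]=5 != 1: 0 + count([4, 1, 2, 4, 4, 1, 5], 1)
lst[0]=4 != 1: 0 + count([1, 2, 4, 4, 1, 5], 1)
lst[0]=1 == 1: 1 + count([2, 4, 4, 1, 5], 1)
lst[0]=2 != 1: 0 + count([4, 4, 1, 5], 1)
lst[0]=4 != 1: 0 + count([4, 1, 5], 1)
lst[0]=4 != 1: 0 + count([1, 5], 1)
lst[0]=1 == 1: 1 + count([5], 1)
lst[0]=5 != 1: 0 + count([], 1)
= 2


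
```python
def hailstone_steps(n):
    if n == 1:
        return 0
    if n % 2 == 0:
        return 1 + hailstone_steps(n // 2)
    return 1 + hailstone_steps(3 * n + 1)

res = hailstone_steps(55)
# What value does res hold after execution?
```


hailstone_steps(55)
55 is odd -> 3*55+1 = 166 -> hailstone_steps(166)
166 is even -> hailstone_steps(83)
83 is odd -> 3*83+1 = 250 -> hailstone_steps(250)
250 is even -> hailstone_steps(125)
125 is odd -> 3*125+1 = 376 -> hailstone_steps(376)
376 is even -> hailstone_steps(188)
188 is even -> hailstone_steps(94)
94 is even -> hailstone_steps(47)
47 is odd -> 3*47+1 = 142 -> hailstone_steps(142)
142 is even -> hailstone_steps(71)
71 is odd -> 3*71+1 = 214 -> hailstone_steps(214)
214 is even -> hailstone_steps(107)
107 is odd -> 3*107+1 = 322 -> hailstone_steps(322)
322 is even -> hailstone_steps(161)
161 is odd -> 3*161+1 = 484 -> hailstone_steps(484)
484 is even -> hailstone_steps(242)
242 is even -> hailstone_steps(121)
121 is odd -> 3*121+1 = 364 -> hailstone_steps(364)
364 is even -> hailstone_steps(182)
182 is even -> hailstone_steps(91)
91 is odd -> 3*91+1 = 274 -> hailstone_steps(274)
274 is even -> hailstone_steps(137)
137 is odd -> 3*137+1 = 412 -> hailstone_steps(412)
412 is even -> hailstone_steps(206)
206 is even -> hailstone_steps(103)
103 is odd -> 3*103+1 = 310 -> hailstone_steps(310)
310 is even -> hailstone_steps(155)
155 is odd -> 3*155+1 = 466 -> hailstone_steps(466)
466 is even -> hailstone_steps(233)
233 is odd -> 3*233+1 = 700 -> hailstone_steps(700)
700 is even -> hailstone_steps(350)
350 is even -> hailstone_steps(175)
175 is odd -> 3*175+1 = 526 -> hailstone_steps(526)
526 is even -> hailstone_steps(263)
263 is odd -> 3*263+1 = 790 -> hailstone_steps(790)
790 is even -> hailstone_steps(395)
395 is odd -> 3*395+1 = 1186 -> hailstone_steps(1186)
1186 is even -> hailstone_steps(593)
593 is odd -> 3*593+1 = 1780 -> hailstone_steps(1780)
1780 is even -> hailstone_steps(890)
890 is even -> hailstone_steps(445)
445 is odd -> 3*445+1 = 1336 -> hailstone_steps(1336)
1336 is even -> hailstone_steps(668)
668 is even -> hailstone_steps(334)
334 is even -> hailstone_steps(167)
167 is odd -> 3*167+1 = 502 -> hailstone_steps(502)
502 is even -> hailstone_steps(251)
251 is odd -> 3*251+1 = 754 -> hailstone_steps(754)
754 is even -> hailstone_steps(377)
377 is odd -> 3*377+1 = 1132 -> hailstone_steps(1132)
1132 is even -> hailstone_steps(566)
566 is even -> hailstone_steps(283)
283 is odd -> 3*283+1 = 850 -> hailstone_steps(850)
850 is even -> hailstone_steps(425)
425 is odd -> 3*425+1 = 1276 -> hailstone_steps(1276)
1276 is even -> hailstone_steps(638)
638 is even -> hailstone_steps(319)
319 is odd -> 3*319+1 = 958 -> hailstone_steps(958)
958 is even -> hailstone_steps(479)
479 is odd -> 3*479+1 = 1438 -> hailstone_steps(1438)
1438 is even -> hailstone_steps(719)
719 is odd -> 3*719+1 = 2158 -> hailstone_steps(2158)
2158 is even -> hailstone_steps(1079)
1079 is odd -> 3*1079+1 = 3238 -> hailstone_steps(3238)
3238 is even -> hailstone_steps(1619)
1619 is odd -> 3*1619+1 = 4858 -> hailstone_steps(4858)
4858 is even -> hailstone_steps(2429)
2429 is odd -> 3*2429+1 = 7288 -> hailstone_steps(7288)
7288 is even -> hailstone_steps(3644)
3644 is even -> hailstone_steps(1822)
1822 is even -> hailstone_steps(911)
911 is odd -> 3*911+1 = 2734 -> hailstone_steps(2734)
2734 is even -> hailstone_steps(1367)
1367 is odd -> 3*1367+1 = 4102 -> hailstone_steps(4102)
4102 is even -> hailstone_steps(2051)
2051 is odd -> 3*2051+1 = 6154 -> hailstone_steps(6154)
6154 is even -> hailstone_steps(3077)
3077 is odd -> 3*3077+1 = 9232 -> hailstone_steps(9232)
9232 is even -> hailstone_steps(4616)
4616 is even -> hailstone_steps(2308)
2308 is even -> hailstone_steps(1154)
1154 is even -> hailstone_steps(577)
577 is odd -> 3*577+1 = 1732 -> hailstone_steps(1732)
1732 is even -> hailstone_steps(866)
866 is even -> hailstone_steps(433)
433 is odd -> 3*433+1 = 1300 -> hailstone_steps(1300)
1300 is even -> hailstone_steps(650)
650 is even -> hailstone_steps(325)
325 is odd -> 3*325+1 = 976 -> hailstone_steps(976)
976 is even -> hailstone_steps(488)
488 is even -> hailstone_steps(244)
244 is even -> hailstone_steps(122)
122 is even -> hailstone_steps(61)
61 is odd -> 3*61+1 = 184 -> hailstone_steps(184)
184 is even -> hailstone_steps(92)
92 is even -> hailstone_steps(46)
46 is even -> hailstone_steps(23)
23 is odd -> 3*23+1 = 70 -> hailstone_steps(70)
70 is even -> hailstone_steps(35)
35 is odd -> 3*35+1 = 106 -> hailstone_steps(106)
106 is even -> hailstone_steps(53)
53 is odd -> 3*53+1 = 160 -> hailstone_steps(160)
160 is even -> hailstone_steps(80)
80 is even -> hailstone_steps(40)
40 is even -> hailstone_steps(20)
20 is even -> hailstone_steps(10)
10 is even -> hailstone_steps(5)
5 is odd -> 3*5+1 = 16 -> hailstone_steps(16)
16 is even -> hailstone_steps(8)
8 is even -> hailstone_steps(4)
4 is even -> hailstone_steps(2)
2 is even -> hailstone_steps(1)
Reached 1 after 112 steps
= 112


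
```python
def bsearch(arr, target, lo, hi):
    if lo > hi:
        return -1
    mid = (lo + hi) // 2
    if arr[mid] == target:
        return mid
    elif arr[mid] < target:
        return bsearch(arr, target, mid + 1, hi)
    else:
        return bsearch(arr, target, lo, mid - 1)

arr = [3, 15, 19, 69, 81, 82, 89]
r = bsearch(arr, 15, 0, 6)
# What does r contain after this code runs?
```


bsearch(arr, 15, 0, 6)
lo=0, hi=6, mid=3, arr[mid]=69
69 > 15, search left half
lo=0, hi=2, mid=1, arr[mid]=15
arr[1] == 15, found at index 1
= 1


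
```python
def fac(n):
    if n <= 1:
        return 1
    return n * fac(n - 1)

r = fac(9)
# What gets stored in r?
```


fac(9)
= 9 * fac(8)
= 9 * 8 * fac(7)
= 9 * 8 * 7 * fac(6)
= 9 * 8 * 7 * 6 * fac(5)
= 9 * 8 * 7 * 6 * 5 * fac(4)
= 9 * 8 * 7 * 6 * 5 * 4 * fac(3)
= 9 * 8 * 7 * 6 * 5 * 4 * 3 * fac(2)
= 9 * 8 * 7 * 6 * 5 * 4 * 3 * 2 * fac(1)
= 9 * 8 * 7 * 6 * 5 * 4 * 3 * 2 * 1
= 362880


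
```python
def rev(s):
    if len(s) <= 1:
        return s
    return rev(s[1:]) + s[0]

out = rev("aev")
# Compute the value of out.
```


rev("aev")
= rev("ev") + "a"
= rev("v") + "e" + "a"
= "v" + "e" + "a"
= "vea"


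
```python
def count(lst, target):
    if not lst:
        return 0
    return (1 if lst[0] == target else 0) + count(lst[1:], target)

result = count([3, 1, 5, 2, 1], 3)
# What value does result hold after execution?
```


count([3, 1, 5, 2, 1], 3)
lst[0]=3 == 3: 1 + count([1, 5, 2, 1], 3)
lst[0]=1 != 3: 0 + count([5, 2, 1], 3)
lst[0]=5 != 3: 0 + count([2, 1], 3)
lst[0]=2 != 3: 0 + count([1], 3)
lst[0]=1 != 3: 0 + count([], 3)
= 1


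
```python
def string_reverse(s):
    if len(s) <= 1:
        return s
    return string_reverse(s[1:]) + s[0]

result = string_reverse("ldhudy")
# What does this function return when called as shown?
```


string_reverse("ldhudy")
= string_reverse("dhudy") + "l"
= string_reverse("hudy") + "d" + "l"
= string_reverse("udy") + "h" + "d" + "l"
= string_reverse("dy") + "u" + "h" + "d" + "l"
= string_reverse("y") + "d" + "u" + "h" + "d" + "l"
= "y" + "d" + "u" + "h" + "d" + "l"
= "yduhdl"


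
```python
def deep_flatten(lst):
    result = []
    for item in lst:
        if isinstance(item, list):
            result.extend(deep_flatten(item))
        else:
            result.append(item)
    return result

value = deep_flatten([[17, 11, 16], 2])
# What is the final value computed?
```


deep_flatten([[17, 11, 16], 2])
Processing each element:
  [17, 11, 16] is a list -> deep_flatten recursively -> [17, 11, 16]
  2 is not a list -> append 2
= [17, 11, 16, 2]


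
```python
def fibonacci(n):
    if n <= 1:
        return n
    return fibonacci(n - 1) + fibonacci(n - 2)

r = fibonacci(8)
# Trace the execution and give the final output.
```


fibonacci(8)
= fibonacci(7) + fibonacci(6)
= (fibonacci(6) + fibonacci(5)) + fibonacci(6)
Computing bottom-up: fibonacci(0)=0, fibonacci(1)=1, fibonacci(2)=1, fibonacci(3)=2, fibonacci(4)=3, fibonacci(5)=5, fibonacci(6)=8, fibonacci(7)=13, fibonacci(8)=21
= 21


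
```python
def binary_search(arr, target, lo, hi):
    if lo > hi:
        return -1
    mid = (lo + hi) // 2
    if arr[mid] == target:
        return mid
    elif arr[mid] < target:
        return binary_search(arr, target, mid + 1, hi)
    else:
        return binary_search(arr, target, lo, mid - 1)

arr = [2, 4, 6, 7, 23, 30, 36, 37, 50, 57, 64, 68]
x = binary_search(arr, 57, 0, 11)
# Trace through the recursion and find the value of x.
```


binary_search(arr, 57, 0, 11)
lo=0, hi=11, mid=5, arr[mid]=30
30 < 57, search right half
lo=6, hi=11, mid=8, arr[mid]=50
50 < 57, search right half
lo=9, hi=11, mid=10, arr[mid]=64
64 > 57, search left half
lo=9, hi=9, mid=9, arr[mid]=57
arr[9] == 57, found at index 9
= 9


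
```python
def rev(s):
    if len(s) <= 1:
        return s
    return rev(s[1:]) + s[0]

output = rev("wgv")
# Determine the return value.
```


rev("wgv")
= rev("gv") + "w"
= rev("v") + "g" + "w"
= "v" + "g" + "w"
= "vgw"


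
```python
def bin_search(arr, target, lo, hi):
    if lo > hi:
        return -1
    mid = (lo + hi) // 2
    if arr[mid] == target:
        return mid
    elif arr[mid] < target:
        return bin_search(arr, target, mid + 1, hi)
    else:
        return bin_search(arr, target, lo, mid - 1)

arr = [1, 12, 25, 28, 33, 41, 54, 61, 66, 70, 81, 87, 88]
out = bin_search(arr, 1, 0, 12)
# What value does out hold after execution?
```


bin_search(arr, 1, 0, 12)
lo=0, hi=12, mid=6, arr[mid]=54
54 > 1, search left half
lo=0, hi=5, mid=2, arr[mid]=25
25 > 1, search left half
lo=0, hi=1, mid=0, arr[mid]=1
arr[0] == 1, found at index 0
= 0


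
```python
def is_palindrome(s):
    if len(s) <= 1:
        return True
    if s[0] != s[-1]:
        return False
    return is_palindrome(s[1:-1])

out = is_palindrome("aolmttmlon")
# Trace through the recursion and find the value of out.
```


is_palindrome("aolmttmlon")
"aolmttmlon": s[0]='a' != s[-1]='n' -> False
= False


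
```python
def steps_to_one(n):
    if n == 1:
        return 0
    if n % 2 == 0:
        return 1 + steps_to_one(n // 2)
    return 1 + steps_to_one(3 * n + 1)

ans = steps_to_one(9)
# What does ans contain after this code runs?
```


steps_to_one(9)
9 is odd -> 3*9+1 = 28 -> steps_to_one(28)
28 is even -> steps_to_one(14)
14 is even -> steps_to_one(7)
7 is odd -> 3*7+1 = 22 -> steps_to_one(22)
22 is even -> steps_to_one(11)
11 is odd -> 3*11+1 = 34 -> steps_to_one(34)
34 is even -> steps_to_one(17)
17 is odd -> 3*17+1 = 52 -> steps_to_one(52)
52 is even -> steps_to_one(26)
26 is even -> steps_to_one(13)
13 is odd -> 3*13+1 = 40 -> steps_to_one(40)
40 is even -> steps_to_one(20)
20 is even -> steps_to_one(10)
10 is even -> steps_to_one(5)
5 is odd -> 3*5+1 = 16 -> steps_to_one(16)
16 is even -> steps_to_one(8)
8 is even -> steps_to_one(4)
4 is even -> steps_to_one(2)
2 is even -> steps_to_one(1)
Reached 1 after 19 steps
= 19


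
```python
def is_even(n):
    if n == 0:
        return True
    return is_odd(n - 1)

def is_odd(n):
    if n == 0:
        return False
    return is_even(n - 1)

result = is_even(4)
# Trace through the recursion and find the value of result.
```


is_even(4)
= is_odd(3)
= is_even(2)
= is_odd(1)
= is_even(0)
n == 0: return True
= True


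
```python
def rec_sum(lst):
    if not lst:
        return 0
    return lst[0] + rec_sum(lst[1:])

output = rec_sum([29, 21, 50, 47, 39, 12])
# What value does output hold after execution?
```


rec_sum([29, 21, 50, 47, 39, 12])
= 29 + rec_sum([21, 50, 47, 39, 12])
= 29 + 21 + rec_sum([50, 47, 39, 12])
= 29 + 21 + 50 + rec_sum([47, 39, 12])
= 29 + 21 + 50 + 47 + rec_sum([39, 12])
= 29 + 21 + 50 + 47 + 39 + rec_sum([12])
= 29 + 21 + 50 + 47 + 39 + 12 + rec_sum([])
= 29 + 21 + 50 + 47 + 39 + 12 + 0
= 198


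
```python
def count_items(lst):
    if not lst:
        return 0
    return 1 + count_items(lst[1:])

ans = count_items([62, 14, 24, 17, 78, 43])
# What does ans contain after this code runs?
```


count_items([62, 14, 24, 17, 78, 43])
= 1 + count_items([14, 24, 17, 78, 43])
= 1 + 1 + count_items([24, 17, 78, 43])
= 1 + 1 + 1 + count_items([17, 78, 43])
= 1 + 1 + 1 + 1 + count_items([78, 43])
= 1 + 1 + 1 + 1 + 1 + count_items([43])
= 1 + 1 + 1 + 1 + 1 + 1 + count_items([])
= 1 + 1 + 1 + 1 + 1 + 1 + 0
= 6


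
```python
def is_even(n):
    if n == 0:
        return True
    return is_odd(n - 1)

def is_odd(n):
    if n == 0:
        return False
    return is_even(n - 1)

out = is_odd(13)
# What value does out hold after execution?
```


is_odd(13)
= is_even(12)
= is_odd(11)
= is_even(10)
= is_odd(9)
= is_even(8)
= is_odd(7)
= is_even(6)
= is_odd(5)
= is_even(4)
= is_odd(3)
= is_even(2)
= is_odd(1)
= is_even(0)
n == 0: return True
= True


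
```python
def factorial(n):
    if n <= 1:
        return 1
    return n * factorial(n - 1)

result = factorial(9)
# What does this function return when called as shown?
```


factorial(9)
= 9 * factorial(8)
= 9 * 8 * factorial(7)
= 9 * 8 * 7 * factorial(6)
= 9 * 8 * 7 * 6 * factorial(5)
= 9 * 8 * 7 * 6 * 5 * factorial(4)
= 9 * 8 * 7 * 6 * 5 * 4 * factorial(3)
= 9 * 8 * 7 * 6 * 5 * 4 * 3 * factorial(2)
= 9 * 8 * 7 * 6 * 5 * 4 * 3 * 2 * factorial(1)
= 9 * 8 * 7 * 6 * 5 * 4 * 3 * 2 * 1
= 362880


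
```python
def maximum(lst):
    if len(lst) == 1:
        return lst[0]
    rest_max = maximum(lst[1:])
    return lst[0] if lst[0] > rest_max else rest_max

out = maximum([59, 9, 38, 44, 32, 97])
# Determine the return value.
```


maximum([59, 9, 38, 44, 32, 97])
= compare 59 with maximum([9, 38, 44, 32, 97])
= compare 9 with maximum([38, 44, 32, 97])
= compare 38 with maximum([44, 32, 97])
= compare 44 with maximum([32, 97])
= compare 32 with maximum([97])
Base: maximum([97]) = 97
compare 32 with 97: max = 97
compare 44 with 97: max = 97
compare 38 with 97: max = 97
compare 9 with 97: max = 97
compare 59 with 97: max = 97
= 97


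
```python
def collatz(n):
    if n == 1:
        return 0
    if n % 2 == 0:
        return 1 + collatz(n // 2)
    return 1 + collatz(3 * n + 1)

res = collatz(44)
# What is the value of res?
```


collatz(44)
44 is even -> collatz(22)
22 is even -> collatz(11)
11 is odd -> 3*11+1 = 34 -> collatz(34)
34 is even -> collatz(17)
17 is odd -> 3*17+1 = 52 -> collatz(52)
52 is even -> collatz(26)
26 is even -> collatz(13)
13 is odd -> 3*13+1 = 40 -> collatz(40)
40 is even -> collatz(20)
20 is even -> collatz(10)
10 is even -> collatz(5)
5 is odd -> 3*5+1 = 16 -> collatz(16)
16 is even -> collatz(8)
8 is even -> collatz(4)
4 is even -> collatz(2)
2 is even -> collatz(1)
Reached 1 after 16 steps
= 16


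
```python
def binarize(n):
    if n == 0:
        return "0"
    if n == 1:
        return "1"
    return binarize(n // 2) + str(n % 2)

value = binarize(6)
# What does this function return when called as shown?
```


binarize(6)
= binarize(3) + "0"
= binarize(1) + "1" + "0"
= "1" + "1" + "0"
= "110"


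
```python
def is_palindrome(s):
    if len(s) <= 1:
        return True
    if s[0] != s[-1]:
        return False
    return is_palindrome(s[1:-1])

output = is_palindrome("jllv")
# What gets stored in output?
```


is_palindrome("jllv")
"jllv": s[0]='j' != s[-1]='v' -> False
= False


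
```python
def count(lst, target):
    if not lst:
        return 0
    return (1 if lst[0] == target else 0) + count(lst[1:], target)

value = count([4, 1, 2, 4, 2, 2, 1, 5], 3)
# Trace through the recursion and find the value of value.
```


count([4, 1, 2, 4, 2, 2, 1, 5], 3)
lst[0]=4 != 3: 0 + count([1, 2, 4, 2, 2, 1, 5], 3)
lst[0]=1 != 3: 0 + count([2, 4, 2, 2, 1, 5], 3)
lst[0]=2 != 3: 0 + count([4, 2, 2, 1, 5], 3)
lst[0]=4 != 3: 0 + count([2, 2, 1, 5], 3)
lst[0]=2 != 3: 0 + count([2, 1, 5], 3)
lst[0]=2 != 3: 0 + count([1, 5], 3)
lst[0]=1 != 3: 0 + count([5], 3)
lst[0]=5 != 3: 0 + count([], 3)
= 0


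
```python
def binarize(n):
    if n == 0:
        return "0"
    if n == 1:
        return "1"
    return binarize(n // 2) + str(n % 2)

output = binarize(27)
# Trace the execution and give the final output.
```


binarize(27)
= binarize(13) + "1"
= binarize(6) + "1" + "1"
= binarize(3) + "0" + "1" + "1"
= binarize(1) + "1" + "0" + "1" + "1"
= "1" + "1" + "0" + "1" + "1"
= "11011"


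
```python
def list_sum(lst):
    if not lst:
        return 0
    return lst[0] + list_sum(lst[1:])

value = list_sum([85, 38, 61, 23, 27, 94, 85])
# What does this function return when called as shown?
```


list_sum([85, 38, 61, 23, 27, 94, 85])
= 85 + list_sum([38, 61, 23, 27, 94, 85])
= 85 + 38 + list_sum([61, 23, 27, 94, 85])
= 85 + 38 + 61 + list_sum([23, 27, 94, 85])
= 85 + 38 + 61 + 23 + list_sum([27, 94, 85])
= 85 + 38 + 61 + 23 + 27 + list_sum([94, 85])
= 85 + 38 + 61 + 23 + 27 + 94 + list_sum([85])
= 85 + 38 + 61 + 23 + 27 + 94 + 85 + list_sum([])
= 85 + 38 + 61 + 23 + 27 + 94 + 85 + 0
= 413


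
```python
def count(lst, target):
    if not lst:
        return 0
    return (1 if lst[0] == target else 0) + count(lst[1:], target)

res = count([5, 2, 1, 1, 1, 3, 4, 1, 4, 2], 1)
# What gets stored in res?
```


count([5, 2, 1, 1, 1, 3, 4, 1, 4, 2], 1)
lst[0]=5 != 1: 0 + count([2, 1, 1, 1, 3, 4, 1, 4, 2], 1)
lst[0]=2 != 1: 0 + count([1, 1, 1, 3, 4, 1, 4, 2], 1)
lst[0]=1 == 1: 1 + count([1, 1, 3, 4, 1, 4, 2], 1)
lst[0]=1 == 1: 1 + count([1, 3, 4, 1, 4, 2], 1)
lst[0]=1 == 1: 1 + count([3, 4, 1, 4, 2], 1)
lst[0]=3 != 1: 0 + count([4, 1, 4, 2], 1)
lst[0]=4 != 1: 0 + count([1, 4, 2], 1)
lst[0]=1 == 1: 1 + count([4, 2], 1)
lst[0]=4 != 1: 0 + count([2], 1)
lst[0]=2 != 1: 0 + count([], 1)
= 4


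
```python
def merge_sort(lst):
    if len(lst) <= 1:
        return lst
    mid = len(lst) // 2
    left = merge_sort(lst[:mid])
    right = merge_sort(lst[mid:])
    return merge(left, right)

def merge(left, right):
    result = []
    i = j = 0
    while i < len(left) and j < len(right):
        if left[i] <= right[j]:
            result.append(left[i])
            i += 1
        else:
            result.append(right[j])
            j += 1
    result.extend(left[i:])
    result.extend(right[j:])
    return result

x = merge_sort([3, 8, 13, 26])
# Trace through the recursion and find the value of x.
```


merge_sort([3, 8, 13, 26])
Split into [3, 8] and [13, 26]
Left sorted: [3, 8]
Right sorted: [13, 26]
Merge [3, 8] and [13, 26]
= [3, 8, 13, 26]


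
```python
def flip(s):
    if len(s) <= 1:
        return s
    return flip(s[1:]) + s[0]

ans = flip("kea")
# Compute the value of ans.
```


flip("kea")
= flip("ea") + "k"
= flip("a") + "e" + "k"
= "a" + "e" + "k"
= "aek"


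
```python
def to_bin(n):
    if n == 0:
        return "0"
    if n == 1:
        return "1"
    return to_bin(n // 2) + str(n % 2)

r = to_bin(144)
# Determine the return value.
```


to_bin(144)
= to_bin(72) + "0"
= to_bin(36) + "0" + "0"
= to_bin(18) + "0" + "0" + "0"
= to_bin(9) + "0" + "0" + "0" + "0"
= to_bin(4) + "1" + "0" + "0" + "0" + "0"
= to_bin(2) + "0" + "1" + "0" + "0" + "0" + "0"
= to_bin(1) + "0" + "0" + "1" + "0" + "0" + "0" + "0"
= "1" + "0" + "0" + "1" + "0" + "0" + "0" + "0"
= "10010000"


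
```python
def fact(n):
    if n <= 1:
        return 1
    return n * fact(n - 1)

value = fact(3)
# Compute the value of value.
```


fact(3)
= 3 * fact(2)
= 3 * 2 * fact(1)
= 3 * 2 * 1
= 6


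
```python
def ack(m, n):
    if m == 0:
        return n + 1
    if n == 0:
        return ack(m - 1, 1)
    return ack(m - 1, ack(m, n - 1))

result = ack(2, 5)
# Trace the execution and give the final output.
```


ack(2, 5)
= ack(1, ack(2, 4))
First compute ack(2, 4) = 11
= ack(1, 11)
= 13


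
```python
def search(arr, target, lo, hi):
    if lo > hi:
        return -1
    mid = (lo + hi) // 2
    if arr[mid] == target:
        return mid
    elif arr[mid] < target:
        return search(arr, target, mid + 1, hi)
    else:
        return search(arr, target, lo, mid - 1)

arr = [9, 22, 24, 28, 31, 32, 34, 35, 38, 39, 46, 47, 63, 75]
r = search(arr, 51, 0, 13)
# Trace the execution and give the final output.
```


search(arr, 51, 0, 13)
lo=0, hi=13, mid=6, arr[mid]=34
34 < 51, search right half
lo=7, hi=13, mid=10, arr[mid]=46
46 < 51, search right half
lo=11, hi=13, mid=12, arr[mid]=63
63 > 51, search left half
lo=11, hi=11, mid=11, arr[mid]=47
47 < 51, search right half
lo > hi, target not found, return -1
= -1


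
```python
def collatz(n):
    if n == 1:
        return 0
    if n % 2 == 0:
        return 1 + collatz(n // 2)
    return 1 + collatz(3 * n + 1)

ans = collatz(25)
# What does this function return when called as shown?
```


collatz(25)
25 is odd -> 3*25+1 = 76 -> collatz(76)
76 is even -> collatz(38)
38 is even -> collatz(19)
19 is odd -> 3*19+1 = 58 -> collatz(58)
58 is even -> collatz(29)
29 is odd -> 3*29+1 = 88 -> collatz(88)
88 is even -> collatz(44)
44 is even -> collatz(22)
22 is even -> collatz(11)
11 is odd -> 3*11+1 = 34 -> collatz(34)
34 is even -> collatz(17)
17 is odd -> 3*17+1 = 52 -> collatz(52)
52 is even -> collatz(26)
26 is even -> collatz(13)
13 is odd -> 3*13+1 = 40 -> collatz(40)
40 is even -> collatz(20)
20 is even -> collatz(10)
10 is even -> collatz(5)
5 is odd -> 3*5+1 = 16 -> collatz(16)
16 is even -> collatz(8)
8 is even -> collatz(4)
4 is even -> collatz(2)
2 is even -> collatz(1)
Reached 1 after 23 steps
= 23


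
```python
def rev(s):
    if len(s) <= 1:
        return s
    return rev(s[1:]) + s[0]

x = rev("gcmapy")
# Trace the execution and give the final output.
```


rev("gcmapy")
= rev("cmapy") + "g"
= rev("mapy") + "c" + "g"
= rev("apy") + "m" + "c" + "g"
= rev("py") + "a" + "m" + "c" + "g"
= rev("y") + "p" + "a" + "m" + "c" + "g"
= "y" + "p" + "a" + "m" + "c" + "g"
= "ypamcg"


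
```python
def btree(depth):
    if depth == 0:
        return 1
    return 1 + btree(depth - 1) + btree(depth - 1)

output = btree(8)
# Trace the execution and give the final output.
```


btree(8)
= 1 + btree(7) + btree(7)
= 1 + 2 * btree(7)
btree(k) = 2^(k+1) - 1
btree(0) = 1
btree(1) = 3
btree(2) = 7
btree(3) = 15
btree(4) = 31
btree(8) = 2^9 - 1 = 511


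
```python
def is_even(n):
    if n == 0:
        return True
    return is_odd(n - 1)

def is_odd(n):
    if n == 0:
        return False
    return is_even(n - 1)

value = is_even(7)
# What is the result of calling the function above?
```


is_even(7)
= is_odd(6)
= is_even(5)
= is_odd(4)
= is_even(3)
= is_odd(2)
= is_even(1)
= is_odd(0)
n == 0: return False
= False


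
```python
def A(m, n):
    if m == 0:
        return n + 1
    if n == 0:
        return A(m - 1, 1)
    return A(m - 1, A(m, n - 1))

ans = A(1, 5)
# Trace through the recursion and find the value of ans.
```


A(1, 5)
= A(0, A(1, 4))
First compute A(1, 4) = 6
= A(0, 6)
= 7


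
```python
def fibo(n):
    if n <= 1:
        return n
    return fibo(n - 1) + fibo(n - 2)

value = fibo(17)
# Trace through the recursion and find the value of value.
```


fibo(17)
= fibo(16) + fibo(15)
= (fibo(15) + fibo(14)) + fibo(15)
Computing bottom-up: fibo(0)=0, fibo(1)=1, fibo(2)=1, fibo(3)=2, fibo(4)=3, fibo(5)=5, fibo(6)=8, fibo(7)=13, fibo(8)=21, fibo(9)=34, fibo(10)=55, fibo(11)=89, fibo(12)=144, fibo(13)=233, fibo(14)=377, fibo(15)=610, fibo(16)=987, fibo(17)=1597
= 1597


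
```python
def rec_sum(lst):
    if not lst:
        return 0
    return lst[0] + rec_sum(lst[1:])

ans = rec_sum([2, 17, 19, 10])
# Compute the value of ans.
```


rec_sum([2, 17, 19, 10])
= 2 + rec_sum([17, 19, 10])
= 2 + 17 + rec_sum([19, 10])
= 2 + 17 + 19 + rec_sum([10])
= 2 + 17 + 19 + 10 + rec_sum([])
= 2 + 17 + 19 + 10 + 0
= 48


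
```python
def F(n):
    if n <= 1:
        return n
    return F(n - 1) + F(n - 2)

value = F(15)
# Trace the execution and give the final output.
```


F(15)
= F(14) + F(13)
= (F(13) + F(12)) + F(13)
Computing bottom-up: F(0)=0, F(1)=1, F(2)=1, F(3)=2, F(4)=3, F(5)=5, F(6)=8, F(7)=13, F(8)=21, F(9)=34, F(10)=55, F(11)=89, F(12)=144, F(13)=233, F(14)=377, F(15)=610
= 610


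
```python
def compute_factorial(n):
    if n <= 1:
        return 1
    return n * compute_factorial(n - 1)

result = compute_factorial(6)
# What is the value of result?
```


compute_factorial(6)
= 6 * compute_factorial(5)
= 6 * 5 * compute_factorial(4)
= 6 * 5 * 4 * compute_factorial(3)
= 6 * 5 * 4 * 3 * compute_factorial(2)
= 6 * 5 * 4 * 3 * 2 * compute_factorial(1)
= 6 * 5 * 4 * 3 * 2 * 1
= 720


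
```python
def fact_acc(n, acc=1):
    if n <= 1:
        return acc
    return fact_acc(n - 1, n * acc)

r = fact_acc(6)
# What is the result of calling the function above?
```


fact_acc(6, 1)
= fact_acc(5, 6 * 1) = fact_acc(5, 6)
= fact_acc(4, 5 * 6) = fact_acc(4, 30)
= fact_acc(3, 4 * 30) = fact_acc(3, 120)
= fact_acc(2, 3 * 120) = fact_acc(2, 360)
= fact_acc(1, 2 * 360) = fact_acc(1, 720)
n <= 1, return acc = 720


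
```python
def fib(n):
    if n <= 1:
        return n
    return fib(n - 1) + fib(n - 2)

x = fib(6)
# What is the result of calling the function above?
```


fib(6)
= fib(5) + fib(4)
= (fib(4) + fib(3)) + fib(4)
Computing bottom-up: fib(0)=0, fib(1)=1, fib(2)=1, fib(3)=2, fib(4)=3, fib(5)=5, fib(6)=8
= 8


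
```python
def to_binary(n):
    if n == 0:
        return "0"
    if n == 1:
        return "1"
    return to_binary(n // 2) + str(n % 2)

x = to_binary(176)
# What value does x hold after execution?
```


to_binary(176)
= to_binary(88) + "0"
= to_binary(44) + "0" + "0"
= to_binary(22) + "0" + "0" + "0"
= to_binary(11) + "0" + "0" + "0" + "0"
= to_binary(5) + "1" + "0" + "0" + "0" + "0"
= to_binary(2) + "1" + "1" + "0" + "0" + "0" + "0"
= to_binary(1) + "0" + "1" + "1" + "0" + "0" + "0" + "0"
= "1" + "0" + "1" + "1" + "0" + "0" + "0" + "0"
= "10110000"


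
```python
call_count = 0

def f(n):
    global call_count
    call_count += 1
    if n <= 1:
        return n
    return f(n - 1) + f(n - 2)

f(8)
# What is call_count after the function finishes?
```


f(8) calls f(7) and f(6); each non-base call branches into two more.
Let C(k) = total number of calls made by f(k), including the call to f(k) itself.
Base cases: C(0) = 1, C(1) = 1
Recurrence: C(k) = 1 + C(k-1) + C(k-2)
  C(2) = 1 + C(1) + C(0) = 1 + 1 + 1 = 3
  C(3) = 1 + C(2) + C(1) = 1 + 3 + 1 = 5
  C(4) = 1 + C(3) + C(2) = 1 + 5 + 3 = 9
  C(5) = 1 + C(4) + C(3) = 1 + 9 + 5 = 15
  C(6) = 1 + C(5) + C(4) = 1 + 15 + 9 = 25
  C(7) = 1 + C(6) + C(5) = 1 + 25 + 15 = 41
  C(8) = 1 + C(7) + C(6) = 1 + 41 + 25 = 67
Total calls = C(8) = 67


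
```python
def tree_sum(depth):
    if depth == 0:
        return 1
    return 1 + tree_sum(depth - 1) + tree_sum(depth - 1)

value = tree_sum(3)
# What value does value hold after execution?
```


tree_sum(3)
= 1 + tree_sum(2) + tree_sum(2)
= 1 + 2 * tree_sum(2)
tree_sum(k) = 2^(k+1) - 1
tree_sum(0) = 1
tree_sum(1) = 3
tree_sum(2) = 7
tree_sum(3) = 15
tree_sum(3) = 2^4 - 1 = 15


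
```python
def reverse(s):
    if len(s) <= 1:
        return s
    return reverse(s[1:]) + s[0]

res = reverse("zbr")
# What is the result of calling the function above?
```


reverse("zbr")
= reverse("br") + "z"
= reverse("r") + "b" + "z"
= "r" + "b" + "z"
= "rbz"


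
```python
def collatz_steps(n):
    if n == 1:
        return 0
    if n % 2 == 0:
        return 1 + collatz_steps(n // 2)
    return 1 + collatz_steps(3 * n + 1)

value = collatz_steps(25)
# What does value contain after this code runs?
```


collatz_steps(25)
25 is odd -> 3*25+1 = 76 -> collatz_steps(76)
76 is even -> collatz_steps(38)
38 is even -> collatz_steps(19)
19 is odd -> 3*19+1 = 58 -> collatz_steps(58)
58 is even -> collatz_steps(29)
29 is odd -> 3*29+1 = 88 -> collatz_steps(88)
88 is even -> collatz_steps(44)
44 is even -> collatz_steps(22)
22 is even -> collatz_steps(11)
11 is odd -> 3*11+1 = 34 -> collatz_steps(34)
34 is even -> collatz_steps(17)
17 is odd -> 3*17+1 = 52 -> collatz_steps(52)
52 is even -> collatz_steps(26)
26 is even -> collatz_steps(13)
13 is odd -> 3*13+1 = 40 -> collatz_steps(40)
40 is even -> collatz_steps(20)
20 is even -> collatz_steps(10)
10 is even -> collatz_steps(5)
5 is odd -> 3*5+1 = 16 -> collatz_steps(16)
16 is even -> collatz_steps(8)
8 is even -> collatz_steps(4)
4 is even -> collatz_steps(2)
2 is even -> collatz_steps(1)
Reached 1 after 23 steps
= 23


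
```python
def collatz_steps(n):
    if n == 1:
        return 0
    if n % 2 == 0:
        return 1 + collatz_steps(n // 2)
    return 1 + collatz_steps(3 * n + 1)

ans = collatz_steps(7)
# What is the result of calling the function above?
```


collatz_steps(7)
7 is odd -> 3*7+1 = 22 -> collatz_steps(22)
22 is even -> collatz_steps(11)
11 is odd -> 3*11+1 = 34 -> collatz_steps(34)
34 is even -> collatz_steps(17)
17 is odd -> 3*17+1 = 52 -> collatz_steps(52)
52 is even -> collatz_steps(26)
26 is even -> collatz_steps(13)
13 is odd -> 3*13+1 = 40 -> collatz_steps(40)
40 is even -> collatz_steps(20)
20 is even -> collatz_steps(10)
10 is even -> collatz_steps(5)
5 is odd -> 3*5+1 = 16 -> collatz_steps(16)
16 is even -> collatz_steps(8)
8 is even -> collatz_steps(4)
4 is even -> collatz_steps(2)
2 is even -> collatz_steps(1)
Reached 1 after 16 steps
= 16


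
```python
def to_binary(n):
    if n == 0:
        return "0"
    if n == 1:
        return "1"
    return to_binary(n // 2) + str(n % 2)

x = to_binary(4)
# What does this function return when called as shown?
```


to_binary(4)
= to_binary(2) + "0"
= to_binary(1) + "0" + "0"
= "1" + "0" + "0"
= "100"


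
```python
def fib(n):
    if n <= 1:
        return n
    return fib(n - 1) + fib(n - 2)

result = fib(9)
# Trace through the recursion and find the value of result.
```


fib(9)
= fib(8) + fib(7)
= (fib(7) + fib(6)) + fib(7)
Computing bottom-up: fib(0)=0, fib(1)=1, fib(2)=1, fib(3)=2, fib(4)=3, fib(5)=5, fib(6)=8, fib(7)=13, fib(8)=21, fib(9)=34
= 34


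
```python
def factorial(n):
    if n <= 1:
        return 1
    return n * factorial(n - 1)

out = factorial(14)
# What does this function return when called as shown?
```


factorial(14)
= 14 * factorial(13)
= 14 * 13 * factorial(12)
= 14 * 13 * 12 * factorial(11)
= 14 * 13 * 12 * 11 * factorial(10)
= 14 * 13 * 12 * 11 * 10 * factorial(9)
= 14 * 13 * 12 * 11 * 10 * 9 * factorial(8)
= 14 * 13 * 12 * 11 * 10 * 9 * 8 * factorial(7)
= 14 * 13 * 12 * 11 * 10 * 9 * 8 * 7 * factorial(6)
= 14 * 13 * 12 * 11 * 10 * 9 * 8 * 7 * 6 * factorial(5)
= 14 * 13 * 12 * 11 * 10 * 9 * 8 * 7 * 6 * 5 * factorial(4)
= 14 * 13 * 12 * 11 * 10 * 9 * 8 * 7 * 6 * 5 * 4 * factorial(3)
= 14 * 13 * 12 * 11 * 10 * 9 * 8 * 7 * 6 * 5 * 4 * 3 * factorial(2)
= 14 * 13 * 12 * 11 * 10 * 9 * 8 * 7 * 6 * 5 * 4 * 3 * 2 * factorial(1)
= 14 * 13 * 12 * 11 * 10 * 9 * 8 * 7 * 6 * 5 * 4 * 3 * 2 * 1
= 87178291200


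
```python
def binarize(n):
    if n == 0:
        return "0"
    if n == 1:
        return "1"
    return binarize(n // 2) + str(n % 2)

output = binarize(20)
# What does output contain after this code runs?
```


binarize(20)
= binarize(10) + "0"
= binarize(5) + "0" + "0"
= binarize(2) + "1" + "0" + "0"
= binarize(1) + "0" + "1" + "0" + "0"
= "1" + "0" + "1" + "0" + "0"
= "10100"


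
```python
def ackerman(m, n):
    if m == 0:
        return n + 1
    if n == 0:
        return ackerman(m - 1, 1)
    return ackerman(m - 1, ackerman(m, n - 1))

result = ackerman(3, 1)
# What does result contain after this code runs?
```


ackerman(3, 1)
= ackerman(2, ackerman(3, 0))
First compute ackerman(3, 0) = 5
= ackerman(2, 5)
= 13


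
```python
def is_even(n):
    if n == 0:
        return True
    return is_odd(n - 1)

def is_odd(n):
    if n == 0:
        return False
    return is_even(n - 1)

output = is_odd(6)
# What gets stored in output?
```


is_odd(6)
= is_even(5)
= is_odd(4)
= is_even(3)
= is_odd(2)
= is_even(1)
= is_odd(0)
n == 0: return False
= False


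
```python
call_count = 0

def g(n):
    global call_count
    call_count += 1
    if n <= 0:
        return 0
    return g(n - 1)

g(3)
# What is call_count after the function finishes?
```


g(3) calls g(2) calls ... calls g(0)
Total calls: 3 + 1 (for base case) = 4


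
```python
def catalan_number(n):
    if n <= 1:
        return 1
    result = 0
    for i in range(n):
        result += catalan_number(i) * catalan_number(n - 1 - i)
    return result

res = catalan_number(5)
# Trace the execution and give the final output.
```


catalan_number(5)
= sum of catalan_number(i) * catalan_number(5-1-i) for i in 0..4
First compute sub-values bottom-up:
  catalan_number(0) = 1, catalan_number(1) = 1
  catalan_number(2) = 1*1 + 1*1 = 2
  catalan_number(3) = 1*2 + 1*1 + 2*1 = 5
  catalan_number(4) = 1*5 + 1*2 + 2*1 + 5*1 = 14
Now catalan_number(5):
  catalan_number(0)*catalan_number(4) = 1*14 = 14
  catalan_number(1)*catalan_number(3) = 1*5 = 5
  catalan_number(2)*catalan_number(2) = 2*2 = 4
  catalan_number(3)*catalan_number(1) = 5*1 = 5
  catalan_number(4)*catalan_number(0) = 14*1 = 14
= 14 + 5 + 4 + 5 + 14
= 42


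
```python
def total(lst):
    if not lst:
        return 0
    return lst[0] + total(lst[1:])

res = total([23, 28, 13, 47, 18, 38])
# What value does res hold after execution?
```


total([23, 28, 13, 47, 18, 38])
= 23 + total([28, 13, 47, 18, 38])
= 23 + 28 + total([13, 47, 18, 38])
= 23 + 28 + 13 + total([47, 18, 38])
= 23 + 28 + 13 + 47 + total([18, 38])
= 23 + 28 + 13 + 47 + 18 + total([38])
= 23 + 28 + 13 + 47 + 18 + 38 + total([])
= 23 + 28 + 13 + 47 + 18 + 38 + 0
= 167


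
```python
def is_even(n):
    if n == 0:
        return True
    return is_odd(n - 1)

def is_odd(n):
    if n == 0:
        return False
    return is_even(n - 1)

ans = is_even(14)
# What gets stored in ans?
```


is_even(14)
= is_odd(13)
= is_even(12)
= is_odd(11)
= is_even(10)
= is_odd(9)
= is_even(8)
= is_odd(7)
= is_even(6)
= is_odd(5)
= is_even(4)
= is_odd(3)
= is_even(2)
= is_odd(1)
= is_even(0)
n == 0: return True
= True


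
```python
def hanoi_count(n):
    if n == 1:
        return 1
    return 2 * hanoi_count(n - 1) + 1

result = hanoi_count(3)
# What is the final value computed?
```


hanoi_count(3)
= 2 * hanoi_count(2) + 1
= 2 * (2 * hanoi_count(1) + 1) + 1
Now compute bottom-up:
hanoi_count(1) = 1
hanoi_count(2) = 2 * 1 + 1 = 3
hanoi_count(3) = 2 * 3 + 1 = 7
= 7


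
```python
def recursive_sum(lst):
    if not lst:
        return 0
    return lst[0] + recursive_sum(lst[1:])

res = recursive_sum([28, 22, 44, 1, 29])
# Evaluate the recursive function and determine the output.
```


recursive_sum([28, 22, 44, 1, 29])
= 28 + recursive_sum([22, 44, 1, 29])
= 28 + 22 + recursive_sum([44, 1, 29])
= 28 + 22 + 44 + recursive_sum([1, 29])
= 28 + 22 + 44 + 1 + recursive_sum([29])
= 28 + 22 + 44 + 1 + 29 + recursive_sum([])
= 28 + 22 + 44 + 1 + 29 + 0
= 124


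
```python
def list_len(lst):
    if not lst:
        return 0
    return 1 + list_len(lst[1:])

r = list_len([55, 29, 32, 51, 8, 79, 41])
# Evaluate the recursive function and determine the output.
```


list_len([55, 29, 32, 51, 8, 79, 41])
= 1 + list_len([29, 32, 51, 8, 79, 41])
= 1 + 1 + list_len([32, 51, 8, 79, 41])
= 1 + 1 + 1 + list_len([51, 8, 79, 41])
= 1 + 1 + 1 + 1 + list_len([8, 79, 41])
= 1 + 1 + 1 + 1 + 1 + list_len([79, 41])
= 1 + 1 + 1 + 1 + 1 + 1 + list_len([41])
= 1 + 1 + 1 + 1 + 1 + 1 + 1 + list_len([])
= 1 + 1 + 1 + 1 + 1 + 1 + 1 + 0
= 7


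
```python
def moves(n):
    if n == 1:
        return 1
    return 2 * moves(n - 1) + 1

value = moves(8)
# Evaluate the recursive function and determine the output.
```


moves(8)
= 2 * moves(7) + 1
= 2 * (2 * moves(6) + 1) + 1
= 2 * (2 * (2 * moves(5) + 1) + 1) + 1
= 2 * (2 * (2 * (2 * moves(4) + 1) + 1) + 1) + 1
= 2 * (2 * (2 * (2 * (2 * moves(3) + 1) + 1) + 1) + 1) + 1
= 2 * (2 * (2 * (2 * (2 * (2 * moves(2) + 1) + 1) + 1) + 1) + 1) + 1
= 2 * (2 * (2 * (2 * (2 * (2 * (2 * moves(1) + 1) + 1) + 1) + 1) + 1) + 1) + 1
Now compute bottom-up:
moves(1) = 1
moves(2) = 2 * 1 + 1 = 3
moves(3) = 2 * 3 + 1 = 7
moves(4) = 2 * 7 + 1 = 15
moves(5) = 2 * 15 + 1 = 31
moves(6) = 2 * 31 + 1 = 63
moves(7) = 2 * 63 + 1 = 127
moves(8) = 2 * 127 + 1 = 255
= 255


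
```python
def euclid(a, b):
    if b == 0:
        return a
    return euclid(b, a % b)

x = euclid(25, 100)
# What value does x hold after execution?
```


euclid(25, 100)
= euclid(100, 25 % 100) = euclid(100, 25)
= euclid(25, 100 % 25) = euclid(25, 0)
b == 0, return a = 25


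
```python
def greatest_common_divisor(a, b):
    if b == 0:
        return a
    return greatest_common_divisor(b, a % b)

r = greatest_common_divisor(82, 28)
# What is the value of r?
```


greatest_common_divisor(82, 28)
= greatest_common_divisor(28, 82 % 28) = greatest_common_divisor(28, 26)
= greatest_common_divisor(26, 28 % 26) = greatest_common_divisor(26, 2)
= greatest_common_divisor(2, 26 % 2) = greatest_common_divisor(2, 0)
b == 0, return a = 2


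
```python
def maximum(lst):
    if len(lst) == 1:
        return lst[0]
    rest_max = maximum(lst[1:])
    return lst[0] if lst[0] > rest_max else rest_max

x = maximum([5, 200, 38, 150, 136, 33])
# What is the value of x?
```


maximum([5, 200, 38, 150, 136, 33])
= compare 5 with maximum([200, 38, 150, 136, 33])
= compare 200 with maximum([38, 150, 136, 33])
= compare 38 with maximum([150, 136, 33])
= compare 150 with maximum([136, 33])
= compare 136 with maximum([33])
Base: maximum([33]) = 33
compare 136 with 33: max = 136
compare 150 with 136: max = 150
compare 38 with 150: max = 150
compare 200 with 150: max = 200
compare 5 with 200: max = 200
= 200


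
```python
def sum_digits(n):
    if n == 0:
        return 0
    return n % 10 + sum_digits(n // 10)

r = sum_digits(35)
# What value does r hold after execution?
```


sum_digits(35)
= 5 + sum_digits(3)
= 5 + 3 + sum_digits(0)
= 5 + 3 + 0
= 8
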